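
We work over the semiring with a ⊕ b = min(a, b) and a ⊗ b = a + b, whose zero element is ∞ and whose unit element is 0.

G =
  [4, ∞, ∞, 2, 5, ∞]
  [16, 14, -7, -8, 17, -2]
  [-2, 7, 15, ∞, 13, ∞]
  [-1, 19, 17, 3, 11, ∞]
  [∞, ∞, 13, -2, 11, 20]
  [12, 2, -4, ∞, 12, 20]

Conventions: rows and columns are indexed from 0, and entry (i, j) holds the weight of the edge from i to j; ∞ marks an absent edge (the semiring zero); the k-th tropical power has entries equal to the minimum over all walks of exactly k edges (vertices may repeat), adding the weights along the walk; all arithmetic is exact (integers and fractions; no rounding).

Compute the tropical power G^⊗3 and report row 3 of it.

G^⊗2:
  [1, 21, 18, 3, 9, 25]
  [-9, 0, -6, -5, 3, 12]
  [2, 21, 0, -1, 3, 5]
  [2, 22, 12, 1, 4, 17]
  [-3, 17, 15, 1, 9, 31]
  [-6, 3, -5, -6, 9, 0]
G^⊗3:
  [2, 22, 14, 3, 6, 19]
  [-8, 1, -7, -8, -4, -2]
  [-2, 7, 1, 1, 7, 19]
  [0, 19, 13, 2, 7, 20]
  [0, 20, 10, -1, 2, 15]
  [-7, 2, -4, -5, -1, 1]
Answer: row 3 of G^⊗3 = [0, 19, 13, 2, 7, 20]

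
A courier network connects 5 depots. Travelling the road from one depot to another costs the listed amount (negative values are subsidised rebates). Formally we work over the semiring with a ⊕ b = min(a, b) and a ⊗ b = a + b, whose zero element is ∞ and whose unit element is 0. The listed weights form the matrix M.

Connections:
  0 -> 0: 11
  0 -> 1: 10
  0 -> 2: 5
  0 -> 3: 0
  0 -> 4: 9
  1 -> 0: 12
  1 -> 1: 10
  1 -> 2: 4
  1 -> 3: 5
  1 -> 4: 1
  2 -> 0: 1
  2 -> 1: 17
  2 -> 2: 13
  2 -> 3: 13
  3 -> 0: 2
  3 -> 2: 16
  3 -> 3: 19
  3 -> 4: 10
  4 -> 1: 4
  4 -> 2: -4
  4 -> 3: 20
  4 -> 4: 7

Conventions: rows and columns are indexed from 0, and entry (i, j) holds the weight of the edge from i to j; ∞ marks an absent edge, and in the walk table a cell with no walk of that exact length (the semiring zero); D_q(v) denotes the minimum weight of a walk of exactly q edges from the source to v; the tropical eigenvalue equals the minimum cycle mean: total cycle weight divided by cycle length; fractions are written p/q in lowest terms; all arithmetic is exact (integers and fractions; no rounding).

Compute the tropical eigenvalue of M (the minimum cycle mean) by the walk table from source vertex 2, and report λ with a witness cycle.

q=0: [∞, ∞, 0, ∞, ∞]
q=1: [1, 17, 13, 13, ∞]
q=2: [12, 11, 6, 1, 10]
q=3: [3, 14, 6, 12, 11]
q=4: [7, 13, 7, 3, 12]
q=5: [5, 16, 8, 7, 13]
Optimal cycle mean attained by: cycle 0->3->0, total 0 + 2, length 2.
Answer: λ = 1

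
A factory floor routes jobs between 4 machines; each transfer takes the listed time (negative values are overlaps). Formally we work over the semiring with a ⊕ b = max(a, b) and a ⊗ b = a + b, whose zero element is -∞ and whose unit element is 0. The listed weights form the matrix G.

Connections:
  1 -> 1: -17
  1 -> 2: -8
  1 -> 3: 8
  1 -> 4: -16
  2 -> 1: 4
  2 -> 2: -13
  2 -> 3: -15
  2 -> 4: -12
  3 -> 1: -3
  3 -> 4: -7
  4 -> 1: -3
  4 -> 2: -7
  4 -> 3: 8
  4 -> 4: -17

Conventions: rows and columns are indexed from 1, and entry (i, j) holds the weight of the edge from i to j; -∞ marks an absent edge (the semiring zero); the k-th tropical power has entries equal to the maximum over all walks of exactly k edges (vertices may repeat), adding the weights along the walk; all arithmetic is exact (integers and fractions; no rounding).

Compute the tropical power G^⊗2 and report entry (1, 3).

G^⊗2:
  [5, -21, -8, 1]
  [-9, -4, 12, -12]
  [-10, -11, 5, -19]
  [5, -11, 5, 1]
Key observation: the optimum is the walk 1->4->3, with weight (-16) + 8 = -8.
Optimal value attained by: walk 1->4->3.
Answer: (G^⊗2)[1][3] = -8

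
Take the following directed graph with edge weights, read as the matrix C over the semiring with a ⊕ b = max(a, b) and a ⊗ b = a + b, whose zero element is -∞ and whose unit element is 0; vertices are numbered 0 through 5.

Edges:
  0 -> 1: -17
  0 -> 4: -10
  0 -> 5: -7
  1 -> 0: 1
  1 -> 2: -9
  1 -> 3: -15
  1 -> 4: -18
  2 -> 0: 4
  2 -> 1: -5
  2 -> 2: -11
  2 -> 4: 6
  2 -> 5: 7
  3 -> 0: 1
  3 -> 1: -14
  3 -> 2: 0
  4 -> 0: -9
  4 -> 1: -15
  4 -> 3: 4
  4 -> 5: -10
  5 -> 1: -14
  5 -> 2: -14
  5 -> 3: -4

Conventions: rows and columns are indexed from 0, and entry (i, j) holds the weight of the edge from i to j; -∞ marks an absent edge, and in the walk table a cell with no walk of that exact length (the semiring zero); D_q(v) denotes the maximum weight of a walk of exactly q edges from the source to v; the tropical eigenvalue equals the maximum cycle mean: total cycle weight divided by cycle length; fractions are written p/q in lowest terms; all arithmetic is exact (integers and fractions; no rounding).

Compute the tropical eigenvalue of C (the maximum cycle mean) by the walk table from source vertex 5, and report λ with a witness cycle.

q=0: [-∞, -∞, -∞, -∞, -∞, 0]
q=1: [-∞, -14, -14, -4, -∞, -∞]
q=2: [-3, -18, -4, -29, -8, -7]
q=3: [0, -9, -15, -4, 2, 3]
q=4: [-3, -11, -4, 6, -9, -7]
q=5: [7, -8, 6, -5, 2, 3]
q=6: [10, 1, -5, 6, 12, 13]
Optimal cycle mean attained by: cycle 2->4->3->2, total 6 + 4 + 0, length 3.
Answer: λ = 10/3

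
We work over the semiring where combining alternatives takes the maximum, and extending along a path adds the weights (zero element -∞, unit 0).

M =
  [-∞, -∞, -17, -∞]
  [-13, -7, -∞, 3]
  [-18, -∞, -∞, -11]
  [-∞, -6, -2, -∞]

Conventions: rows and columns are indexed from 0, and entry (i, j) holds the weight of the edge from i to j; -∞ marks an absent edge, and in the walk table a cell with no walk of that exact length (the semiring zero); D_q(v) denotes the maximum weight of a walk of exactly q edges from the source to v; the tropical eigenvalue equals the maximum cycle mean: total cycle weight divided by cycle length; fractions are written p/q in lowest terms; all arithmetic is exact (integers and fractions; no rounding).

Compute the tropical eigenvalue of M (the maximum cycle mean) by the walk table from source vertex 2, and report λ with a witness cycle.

q=0: [-∞, -∞, 0, -∞]
q=1: [-18, -∞, -∞, -11]
q=2: [-∞, -17, -13, -∞]
q=3: [-30, -24, -∞, -14]
q=4: [-37, -20, -16, -21]
Optimal cycle mean attained by: cycle 1->3->1, total 3 + (-6), length 2.
Answer: λ = -3/2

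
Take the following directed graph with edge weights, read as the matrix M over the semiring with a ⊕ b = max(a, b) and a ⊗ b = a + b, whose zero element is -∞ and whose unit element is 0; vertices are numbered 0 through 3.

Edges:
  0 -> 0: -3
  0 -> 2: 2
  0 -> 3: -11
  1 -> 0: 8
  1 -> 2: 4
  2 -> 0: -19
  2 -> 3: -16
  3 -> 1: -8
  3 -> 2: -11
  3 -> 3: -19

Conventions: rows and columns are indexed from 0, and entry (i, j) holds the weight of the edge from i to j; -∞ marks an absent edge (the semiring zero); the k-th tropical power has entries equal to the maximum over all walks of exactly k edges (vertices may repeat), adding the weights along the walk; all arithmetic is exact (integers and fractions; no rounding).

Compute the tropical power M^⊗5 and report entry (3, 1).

M^⊗2:
  [-6, -19, -1, -14]
  [5, -∞, 10, -3]
  [-22, -24, -17, -30]
  [0, -27, -4, -27]
M^⊗3:
  [-9, -22, -4, -17]
  [2, -11, 7, -6]
  [-16, -38, -20, -33]
  [-3, -35, 2, -11]
M^⊗4:
  [-12, -25, -7, -20]
  [-1, -14, 4, -9]
  [-19, -41, -14, -27]
  [-6, -19, -1, -14]
M^⊗5:
  [-15, -28, -10, -23]
  [-4, -17, 1, -12]
  [-22, -35, -17, -30]
  [-9, -22, -4, -17]
Key observation: the optimum is the walk 3->1->0->0->3->1, with weight (-8) + 8 + (-3) + (-11) + (-8) = -22.
Optimal value attained by: walk 3->1->0->0->3->1.
Answer: (M^⊗5)[3][1] = -22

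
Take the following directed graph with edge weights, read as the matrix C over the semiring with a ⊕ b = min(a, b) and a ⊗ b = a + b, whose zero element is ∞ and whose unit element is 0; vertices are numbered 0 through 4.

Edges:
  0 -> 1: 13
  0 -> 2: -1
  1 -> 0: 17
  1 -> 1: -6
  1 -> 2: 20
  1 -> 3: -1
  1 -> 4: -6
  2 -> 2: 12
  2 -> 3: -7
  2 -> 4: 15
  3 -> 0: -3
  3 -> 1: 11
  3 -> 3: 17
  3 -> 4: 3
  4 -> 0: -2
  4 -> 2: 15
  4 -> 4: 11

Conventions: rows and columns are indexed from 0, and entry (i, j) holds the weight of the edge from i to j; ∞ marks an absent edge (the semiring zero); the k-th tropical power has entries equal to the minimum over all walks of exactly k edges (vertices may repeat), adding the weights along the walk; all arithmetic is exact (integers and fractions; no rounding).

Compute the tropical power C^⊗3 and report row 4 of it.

C^⊗2:
  [30, 7, 11, -8, 7]
  [-8, -12, 9, -7, -12]
  [-10, 4, 24, 5, -4]
  [1, 5, -4, 10, 5]
  [9, 11, -3, 8, 22]
C^⊗3:
  [-11, 1, 22, 4, -5]
  [-14, -18, -9, -13, -18]
  [-6, -2, -11, 3, -2]
  [3, -1, 0, -11, -1]
  [5, 5, 8, -10, 5]
Answer: row 4 of C^⊗3 = [5, 5, 8, -10, 5]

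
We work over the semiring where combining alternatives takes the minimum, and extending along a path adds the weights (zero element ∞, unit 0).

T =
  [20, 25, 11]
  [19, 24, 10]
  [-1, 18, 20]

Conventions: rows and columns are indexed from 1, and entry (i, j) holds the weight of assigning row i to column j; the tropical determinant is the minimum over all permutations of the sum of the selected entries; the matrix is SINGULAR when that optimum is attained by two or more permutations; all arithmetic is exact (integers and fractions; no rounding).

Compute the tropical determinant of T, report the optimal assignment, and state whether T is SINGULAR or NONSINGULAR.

σ = (1, 2, 3): 20 + 24 + 20 = 64
σ = (1, 3, 2): 20 + 10 + 18 = 48
σ = (2, 1, 3): 25 + 19 + 20 = 64
σ = (2, 3, 1): 25 + 10 + (-1) = 34
σ = (3, 1, 2): 11 + 19 + 18 = 48
σ = (3, 2, 1): 11 + 24 + (-1) = 34
Optimal value attained by: σ = (2, 3, 1).
Answer: det⊕(T) = 34; verdict: SINGULAR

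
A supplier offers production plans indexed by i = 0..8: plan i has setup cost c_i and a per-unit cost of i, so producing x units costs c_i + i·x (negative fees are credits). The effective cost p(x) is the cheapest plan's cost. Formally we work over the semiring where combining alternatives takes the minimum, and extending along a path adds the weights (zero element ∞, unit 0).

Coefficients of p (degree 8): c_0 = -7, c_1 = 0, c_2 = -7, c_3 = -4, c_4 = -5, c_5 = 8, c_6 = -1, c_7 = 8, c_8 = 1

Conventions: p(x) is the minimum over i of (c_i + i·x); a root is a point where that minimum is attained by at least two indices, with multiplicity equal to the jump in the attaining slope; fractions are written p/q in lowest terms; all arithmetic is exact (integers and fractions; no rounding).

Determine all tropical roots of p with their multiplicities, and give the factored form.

hull edge (i=0, c=-7) to (i=2, c=-7): slope 0, span 2
hull edge (i=2, c=-7) to (i=4, c=-5): slope 1, span 2
hull edge (i=4, c=-5) to (i=8, c=1): slope 3/2, span 4
Factored form: p(x) = 1 ⊗ (x ⊕ (-3/2)) ⊗ (x ⊕ (-3/2)) ⊗ (x ⊕ (-3/2)) ⊗ (x ⊕ (-3/2)) ⊗ (x ⊕ (-1)) ⊗ (x ⊕ (-1)) ⊗ (x ⊕ 0) ⊗ (x ⊕ 0)
Answer: roots = -3/2 (mult 4), -1 (mult 2), 0 (mult 2)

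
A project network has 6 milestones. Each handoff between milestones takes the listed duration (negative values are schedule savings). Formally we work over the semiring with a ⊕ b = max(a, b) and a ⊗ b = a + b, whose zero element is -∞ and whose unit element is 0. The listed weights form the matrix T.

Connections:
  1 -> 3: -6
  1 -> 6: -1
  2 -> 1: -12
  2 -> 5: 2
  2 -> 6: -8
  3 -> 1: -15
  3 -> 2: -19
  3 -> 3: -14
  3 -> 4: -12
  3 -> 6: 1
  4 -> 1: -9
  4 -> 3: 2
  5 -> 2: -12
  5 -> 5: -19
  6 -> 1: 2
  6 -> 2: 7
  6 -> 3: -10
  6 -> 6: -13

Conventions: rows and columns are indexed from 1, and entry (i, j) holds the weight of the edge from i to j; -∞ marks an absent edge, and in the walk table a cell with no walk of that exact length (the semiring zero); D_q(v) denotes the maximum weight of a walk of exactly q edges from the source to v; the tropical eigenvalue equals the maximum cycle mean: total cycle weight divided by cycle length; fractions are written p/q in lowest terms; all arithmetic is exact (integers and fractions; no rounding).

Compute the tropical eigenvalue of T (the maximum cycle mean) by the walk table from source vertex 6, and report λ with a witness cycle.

q=0: [-∞, -∞, -∞, -∞, -∞, 0]
q=1: [2, 7, -10, -∞, -∞, -13]
q=2: [-5, -6, -4, -22, 9, 1]
q=3: [3, 8, -9, -16, -4, -3]
q=4: [-1, 4, -3, -21, 10, 2]
q=5: [4, 9, -7, -15, 6, -2]
q=6: [0, 5, -2, -19, 11, 3]
Optimal cycle mean attained by: cycle 1->6->1, total (-1) + 2, length 2.
Answer: λ = 1/2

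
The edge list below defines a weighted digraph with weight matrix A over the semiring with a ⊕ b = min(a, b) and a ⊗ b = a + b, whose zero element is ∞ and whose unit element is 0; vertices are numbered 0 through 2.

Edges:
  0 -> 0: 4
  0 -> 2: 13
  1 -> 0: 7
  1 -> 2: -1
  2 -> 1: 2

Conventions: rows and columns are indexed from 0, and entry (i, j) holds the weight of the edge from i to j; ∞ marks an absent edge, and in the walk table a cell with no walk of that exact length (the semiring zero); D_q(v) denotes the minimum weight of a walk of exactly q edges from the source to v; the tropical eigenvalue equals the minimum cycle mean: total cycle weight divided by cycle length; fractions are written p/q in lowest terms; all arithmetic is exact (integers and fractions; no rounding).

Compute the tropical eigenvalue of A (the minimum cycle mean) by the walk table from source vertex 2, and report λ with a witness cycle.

q=0: [∞, ∞, 0]
q=1: [∞, 2, ∞]
q=2: [9, ∞, 1]
q=3: [13, 3, 22]
Optimal cycle mean attained by: cycle 1->2->1, total (-1) + 2, length 2.
Answer: λ = 1/2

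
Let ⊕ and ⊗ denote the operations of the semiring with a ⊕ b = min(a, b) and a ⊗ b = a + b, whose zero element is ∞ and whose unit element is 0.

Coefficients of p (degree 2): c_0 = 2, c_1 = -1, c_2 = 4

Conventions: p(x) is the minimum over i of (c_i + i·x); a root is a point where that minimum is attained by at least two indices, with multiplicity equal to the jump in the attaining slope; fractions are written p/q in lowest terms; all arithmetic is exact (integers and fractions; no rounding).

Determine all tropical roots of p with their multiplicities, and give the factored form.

hull edge (i=0, c=2) to (i=1, c=-1): slope -3, span 1
hull edge (i=1, c=-1) to (i=2, c=4): slope 5, span 1
Factored form: p(x) = 4 ⊗ (x ⊕ (-5)) ⊗ (x ⊕ 3)
Answer: roots = -5 (mult 1), 3 (mult 1)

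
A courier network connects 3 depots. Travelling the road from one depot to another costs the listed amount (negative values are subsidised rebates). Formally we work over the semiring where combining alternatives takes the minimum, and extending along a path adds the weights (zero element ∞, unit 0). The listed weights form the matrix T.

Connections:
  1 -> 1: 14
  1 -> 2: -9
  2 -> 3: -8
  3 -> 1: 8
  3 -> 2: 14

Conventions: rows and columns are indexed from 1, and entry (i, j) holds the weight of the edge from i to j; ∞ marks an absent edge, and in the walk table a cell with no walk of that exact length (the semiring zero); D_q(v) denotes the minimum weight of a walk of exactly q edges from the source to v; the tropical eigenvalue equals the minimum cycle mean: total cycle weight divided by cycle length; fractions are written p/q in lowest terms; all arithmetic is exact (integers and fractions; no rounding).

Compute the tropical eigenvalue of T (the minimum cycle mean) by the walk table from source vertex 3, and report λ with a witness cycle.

q=0: [∞, ∞, 0]
q=1: [8, 14, ∞]
q=2: [22, -1, 6]
q=3: [14, 13, -9]
Optimal cycle mean attained by: cycle 1->2->3->1, total (-9) + (-8) + 8, length 3.
Answer: λ = -3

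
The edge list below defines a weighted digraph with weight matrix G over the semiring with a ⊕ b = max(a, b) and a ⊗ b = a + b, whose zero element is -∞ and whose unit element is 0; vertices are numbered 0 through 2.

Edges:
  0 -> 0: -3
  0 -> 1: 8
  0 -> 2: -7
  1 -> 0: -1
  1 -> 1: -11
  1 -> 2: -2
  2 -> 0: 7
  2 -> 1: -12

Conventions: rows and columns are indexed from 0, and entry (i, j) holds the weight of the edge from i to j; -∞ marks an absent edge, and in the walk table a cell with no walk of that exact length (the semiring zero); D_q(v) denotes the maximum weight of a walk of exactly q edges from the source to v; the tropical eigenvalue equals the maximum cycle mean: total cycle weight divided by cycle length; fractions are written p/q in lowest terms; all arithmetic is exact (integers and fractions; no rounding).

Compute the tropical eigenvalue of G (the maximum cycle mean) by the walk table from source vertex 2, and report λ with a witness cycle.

q=0: [-∞, -∞, 0]
q=1: [7, -12, -∞]
q=2: [4, 15, 0]
q=3: [14, 12, 13]
Optimal cycle mean attained by: cycle 0->1->2->0, total 8 + (-2) + 7, length 3.
Answer: λ = 13/3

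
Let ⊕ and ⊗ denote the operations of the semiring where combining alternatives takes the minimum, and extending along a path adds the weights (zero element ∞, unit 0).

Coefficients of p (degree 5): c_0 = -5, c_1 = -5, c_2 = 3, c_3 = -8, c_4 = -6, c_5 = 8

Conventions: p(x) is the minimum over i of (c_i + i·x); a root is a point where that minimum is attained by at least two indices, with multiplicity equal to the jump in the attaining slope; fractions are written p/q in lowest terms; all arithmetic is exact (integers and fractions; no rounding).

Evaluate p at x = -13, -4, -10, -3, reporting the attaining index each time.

p(-13) = min(-5+0·(-13)=-5, -5+1·(-13)=-18, 3+2·(-13)=-23, -8+3·(-13)=-47, -6+4·(-13)=-58, 8+5·(-13)=-57) = -58 (attained by i=4)
p(-4) = min(-5+0·(-4)=-5, -5+1·(-4)=-9, 3+2·(-4)=-5, -8+3·(-4)=-20, -6+4·(-4)=-22, 8+5·(-4)=-12) = -22 (attained by i=4)
p(-10) = min(-5+0·(-10)=-5, -5+1·(-10)=-15, 3+2·(-10)=-17, -8+3·(-10)=-38, -6+4·(-10)=-46, 8+5·(-10)=-42) = -46 (attained by i=4)
p(-3) = min(-5+0·(-3)=-5, -5+1·(-3)=-8, 3+2·(-3)=-3, -8+3·(-3)=-17, -6+4·(-3)=-18, 8+5·(-3)=-7) = -18 (attained by i=4)
Answer: p(-13) = -58; p(-4) = -22; p(-10) = -46; p(-3) = -18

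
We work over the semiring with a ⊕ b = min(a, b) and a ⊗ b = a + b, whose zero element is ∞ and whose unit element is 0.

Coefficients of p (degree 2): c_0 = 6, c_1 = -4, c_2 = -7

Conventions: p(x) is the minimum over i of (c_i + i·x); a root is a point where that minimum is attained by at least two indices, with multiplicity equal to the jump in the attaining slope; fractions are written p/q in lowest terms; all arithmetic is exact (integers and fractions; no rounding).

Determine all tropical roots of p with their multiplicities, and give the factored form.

hull edge (i=0, c=6) to (i=1, c=-4): slope -10, span 1
hull edge (i=1, c=-4) to (i=2, c=-7): slope -3, span 1
Factored form: p(x) = -7 ⊗ (x ⊕ 3) ⊗ (x ⊕ 10)
Answer: roots = 3 (mult 1), 10 (mult 1)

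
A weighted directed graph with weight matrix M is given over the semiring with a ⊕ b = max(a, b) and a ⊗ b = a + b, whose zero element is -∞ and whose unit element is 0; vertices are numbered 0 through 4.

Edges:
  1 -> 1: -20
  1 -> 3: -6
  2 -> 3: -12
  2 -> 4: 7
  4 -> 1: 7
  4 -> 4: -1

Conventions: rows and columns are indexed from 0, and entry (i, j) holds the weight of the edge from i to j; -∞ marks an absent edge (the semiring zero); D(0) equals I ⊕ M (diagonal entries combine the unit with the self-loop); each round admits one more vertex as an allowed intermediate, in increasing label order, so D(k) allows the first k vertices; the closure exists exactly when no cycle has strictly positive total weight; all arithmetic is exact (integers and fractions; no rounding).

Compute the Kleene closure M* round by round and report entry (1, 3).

D(0):
  [0, -∞, -∞, -∞, -∞]
  [-∞, 0, -∞, -6, -∞]
  [-∞, -∞, 0, -12, 7]
  [-∞, -∞, -∞, 0, -∞]
  [-∞, 7, -∞, -∞, 0]
D(1):
  [0, -∞, -∞, -∞, -∞]
  [-∞, 0, -∞, -6, -∞]
  [-∞, -∞, 0, -12, 7]
  [-∞, -∞, -∞, 0, -∞]
  [-∞, 7, -∞, -∞, 0]
D(2):
  [0, -∞, -∞, -∞, -∞]
  [-∞, 0, -∞, -6, -∞]
  [-∞, -∞, 0, -12, 7]
  [-∞, -∞, -∞, 0, -∞]
  [-∞, 7, -∞, 1, 0]
D(3):
  [0, -∞, -∞, -∞, -∞]
  [-∞, 0, -∞, -6, -∞]
  [-∞, -∞, 0, -12, 7]
  [-∞, -∞, -∞, 0, -∞]
  [-∞, 7, -∞, 1, 0]
D(4):
  [0, -∞, -∞, -∞, -∞]
  [-∞, 0, -∞, -6, -∞]
  [-∞, -∞, 0, -12, 7]
  [-∞, -∞, -∞, 0, -∞]
  [-∞, 7, -∞, 1, 0]
D(5):
  [0, -∞, -∞, -∞, -∞]
  [-∞, 0, -∞, -6, -∞]
  [-∞, 14, 0, 8, 7]
  [-∞, -∞, -∞, 0, -∞]
  [-∞, 7, -∞, 1, 0]
Answer: M*[1][3] = -6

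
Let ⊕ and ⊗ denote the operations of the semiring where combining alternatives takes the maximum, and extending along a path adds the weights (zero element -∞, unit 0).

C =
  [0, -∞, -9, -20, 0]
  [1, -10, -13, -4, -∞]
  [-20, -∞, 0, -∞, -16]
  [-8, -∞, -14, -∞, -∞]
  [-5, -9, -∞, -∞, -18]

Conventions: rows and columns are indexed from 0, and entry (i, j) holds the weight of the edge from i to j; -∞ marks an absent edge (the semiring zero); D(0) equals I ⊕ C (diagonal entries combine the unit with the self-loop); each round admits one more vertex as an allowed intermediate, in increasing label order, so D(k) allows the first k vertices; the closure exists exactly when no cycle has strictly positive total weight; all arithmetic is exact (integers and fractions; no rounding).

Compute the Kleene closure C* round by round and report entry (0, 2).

D(0):
  [0, -∞, -9, -20, 0]
  [1, 0, -13, -4, -∞]
  [-20, -∞, 0, -∞, -16]
  [-8, -∞, -14, 0, -∞]
  [-5, -9, -∞, -∞, 0]
D(1):
  [0, -∞, -9, -20, 0]
  [1, 0, -8, -4, 1]
  [-20, -∞, 0, -40, -16]
  [-8, -∞, -14, 0, -8]
  [-5, -9, -14, -25, 0]
D(2):
  [0, -∞, -9, -20, 0]
  [1, 0, -8, -4, 1]
  [-20, -∞, 0, -40, -16]
  [-8, -∞, -14, 0, -8]
  [-5, -9, -14, -13, 0]
D(3):
  [0, -∞, -9, -20, 0]
  [1, 0, -8, -4, 1]
  [-20, -∞, 0, -40, -16]
  [-8, -∞, -14, 0, -8]
  [-5, -9, -14, -13, 0]
D(4):
  [0, -∞, -9, -20, 0]
  [1, 0, -8, -4, 1]
  [-20, -∞, 0, -40, -16]
  [-8, -∞, -14, 0, -8]
  [-5, -9, -14, -13, 0]
D(5):
  [0, -9, -9, -13, 0]
  [1, 0, -8, -4, 1]
  [-20, -25, 0, -29, -16]
  [-8, -17, -14, 0, -8]
  [-5, -9, -14, -13, 0]
Answer: C*[0][2] = -9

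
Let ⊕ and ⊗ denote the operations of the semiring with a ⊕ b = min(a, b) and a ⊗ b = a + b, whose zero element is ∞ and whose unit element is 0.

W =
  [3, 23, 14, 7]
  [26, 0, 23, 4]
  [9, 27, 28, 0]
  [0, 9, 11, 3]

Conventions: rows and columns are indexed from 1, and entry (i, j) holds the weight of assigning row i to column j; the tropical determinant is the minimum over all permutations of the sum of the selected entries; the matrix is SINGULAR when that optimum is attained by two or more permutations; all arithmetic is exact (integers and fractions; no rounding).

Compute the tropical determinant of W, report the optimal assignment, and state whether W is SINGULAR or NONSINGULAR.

σ = (1, 2, 3, 4): 3 + 0 + 28 + 3 = 34
σ = (1, 2, 4, 3): 3 + 0 + 0 + 11 = 14
σ = (1, 3, 2, 4): 3 + 23 + 27 + 3 = 56
σ = (1, 3, 4, 2): 3 + 23 + 0 + 9 = 35
σ = (1, 4, 2, 3): 3 + 4 + 27 + 11 = 45
σ = (1, 4, 3, 2): 3 + 4 + 28 + 9 = 44
σ = (2, 1, 3, 4): 23 + 26 + 28 + 3 = 80
σ = (2, 1, 4, 3): 23 + 26 + 0 + 11 = 60
σ = (2, 3, 1, 4): 23 + 23 + 9 + 3 = 58
σ = (2, 3, 4, 1): 23 + 23 + 0 + 0 = 46
σ = (2, 4, 1, 3): 23 + 4 + 9 + 11 = 47
σ = (2, 4, 3, 1): 23 + 4 + 28 + 0 = 55
σ = (3, 1, 2, 4): 14 + 26 + 27 + 3 = 70
σ = (3, 1, 4, 2): 14 + 26 + 0 + 9 = 49
σ = (3, 2, 1, 4): 14 + 0 + 9 + 3 = 26
σ = (3, 2, 4, 1): 14 + 0 + 0 + 0 = 14
σ = (3, 4, 1, 2): 14 + 4 + 9 + 9 = 36
σ = (3, 4, 2, 1): 14 + 4 + 27 + 0 = 45
σ = (4, 1, 2, 3): 7 + 26 + 27 + 11 = 71
σ = (4, 1, 3, 2): 7 + 26 + 28 + 9 = 70
σ = (4, 2, 1, 3): 7 + 0 + 9 + 11 = 27
σ = (4, 2, 3, 1): 7 + 0 + 28 + 0 = 35
σ = (4, 3, 1, 2): 7 + 23 + 9 + 9 = 48
σ = (4, 3, 2, 1): 7 + 23 + 27 + 0 = 57
Optimal value attained by: σ = (1, 2, 4, 3).
Answer: det⊕(W) = 14; verdict: SINGULAR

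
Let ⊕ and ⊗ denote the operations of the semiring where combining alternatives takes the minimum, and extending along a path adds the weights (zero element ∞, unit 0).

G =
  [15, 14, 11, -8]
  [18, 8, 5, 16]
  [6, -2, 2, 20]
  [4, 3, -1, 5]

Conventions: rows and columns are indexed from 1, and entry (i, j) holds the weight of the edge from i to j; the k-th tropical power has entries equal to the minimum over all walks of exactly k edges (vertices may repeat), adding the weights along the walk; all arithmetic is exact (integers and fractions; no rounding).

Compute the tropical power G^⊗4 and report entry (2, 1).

G^⊗2:
  [-4, -5, -9, -3]
  [11, 3, 7, 10]
  [8, 0, 3, -2]
  [5, -3, 1, -4]
G^⊗3:
  [-3, -11, -7, -12]
  [13, 5, 8, 3]
  [2, 1, -3, 0]
  [0, -1, -5, -3]
G^⊗4:
  [-8, -9, -13, -11]
  [7, 6, 2, 5]
  [3, -5, -1, -6]
  [1, -7, -4, -8]
Key observation: the optimum is the walk 2->3->1->4->1, with weight 5 + 6 + (-8) + 4 = 7.
Optimal value attained by: walk 2->3->1->4->1.
Answer: (G^⊗4)[2][1] = 7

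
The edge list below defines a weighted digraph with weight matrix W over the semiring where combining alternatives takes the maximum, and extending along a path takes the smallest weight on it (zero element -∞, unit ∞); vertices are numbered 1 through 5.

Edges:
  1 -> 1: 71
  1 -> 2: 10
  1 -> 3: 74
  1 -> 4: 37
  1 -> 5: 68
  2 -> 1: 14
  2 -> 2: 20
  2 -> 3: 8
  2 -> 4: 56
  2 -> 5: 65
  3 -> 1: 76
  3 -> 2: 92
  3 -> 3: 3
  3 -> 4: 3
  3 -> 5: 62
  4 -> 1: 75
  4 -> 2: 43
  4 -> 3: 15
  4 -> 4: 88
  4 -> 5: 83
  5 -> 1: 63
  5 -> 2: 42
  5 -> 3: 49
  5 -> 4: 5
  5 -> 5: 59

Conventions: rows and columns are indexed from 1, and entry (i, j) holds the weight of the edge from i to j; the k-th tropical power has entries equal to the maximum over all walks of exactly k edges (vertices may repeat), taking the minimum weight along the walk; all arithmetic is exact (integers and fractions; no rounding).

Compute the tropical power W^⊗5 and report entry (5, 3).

W^⊗2:
  [74, 74, 71, 37, 68]
  [63, 43, 49, 56, 59]
  [71, 42, 74, 56, 68]
  [75, 43, 74, 88, 83]
  [63, 49, 63, 42, 63]
W^⊗3:
  [71, 71, 74, 56, 68]
  [63, 49, 63, 56, 63]
  [74, 74, 71, 56, 68]
  [75, 74, 74, 88, 83]
  [63, 63, 63, 49, 63]
W^⊗4:
  [74, 74, 71, 56, 68]
  [63, 63, 63, 56, 63]
  [71, 71, 74, 56, 68]
  [75, 74, 74, 88, 83]
  [63, 63, 63, 56, 63]
W^⊗5:
  [71, 71, 74, 56, 68]
  [63, 63, 63, 56, 63]
  [74, 74, 71, 56, 68]
  [75, 74, 74, 88, 83]
  [63, 63, 63, 56, 63]
Key observation: the optimum is the walk 5->1->1->3->1->3, with weight 63 min 71 min 74 min 76 min 74 = 63.
Optimal value attained by: walk 5->1->1->3->1->3.
Answer: (W^⊗5)[5][3] = 63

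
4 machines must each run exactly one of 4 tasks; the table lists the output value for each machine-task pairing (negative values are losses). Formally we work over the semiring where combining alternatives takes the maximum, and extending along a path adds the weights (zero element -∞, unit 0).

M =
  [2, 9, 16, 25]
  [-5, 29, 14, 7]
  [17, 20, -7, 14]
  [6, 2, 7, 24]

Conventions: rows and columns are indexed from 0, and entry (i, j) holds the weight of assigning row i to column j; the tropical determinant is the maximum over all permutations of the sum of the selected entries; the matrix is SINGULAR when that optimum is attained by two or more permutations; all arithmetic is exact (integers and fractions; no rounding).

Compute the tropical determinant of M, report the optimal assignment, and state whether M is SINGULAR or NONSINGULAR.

σ = (0, 1, 2, 3): 2 + 29 + (-7) + 24 = 48
σ = (0, 1, 3, 2): 2 + 29 + 14 + 7 = 52
σ = (0, 2, 1, 3): 2 + 14 + 20 + 24 = 60
σ = (0, 2, 3, 1): 2 + 14 + 14 + 2 = 32
σ = (0, 3, 1, 2): 2 + 7 + 20 + 7 = 36
σ = (0, 3, 2, 1): 2 + 7 + (-7) + 2 = 4
σ = (1, 0, 2, 3): 9 + (-5) + (-7) + 24 = 21
σ = (1, 0, 3, 2): 9 + (-5) + 14 + 7 = 25
σ = (1, 2, 0, 3): 9 + 14 + 17 + 24 = 64
σ = (1, 2, 3, 0): 9 + 14 + 14 + 6 = 43
σ = (1, 3, 0, 2): 9 + 7 + 17 + 7 = 40
σ = (1, 3, 2, 0): 9 + 7 + (-7) + 6 = 15
σ = (2, 0, 1, 3): 16 + (-5) + 20 + 24 = 55
σ = (2, 0, 3, 1): 16 + (-5) + 14 + 2 = 27
σ = (2, 1, 0, 3): 16 + 29 + 17 + 24 = 86
σ = (2, 1, 3, 0): 16 + 29 + 14 + 6 = 65
σ = (2, 3, 0, 1): 16 + 7 + 17 + 2 = 42
σ = (2, 3, 1, 0): 16 + 7 + 20 + 6 = 49
σ = (3, 0, 1, 2): 25 + (-5) + 20 + 7 = 47
σ = (3, 0, 2, 1): 25 + (-5) + (-7) + 2 = 15
σ = (3, 1, 0, 2): 25 + 29 + 17 + 7 = 78
σ = (3, 1, 2, 0): 25 + 29 + (-7) + 6 = 53
σ = (3, 2, 0, 1): 25 + 14 + 17 + 2 = 58
σ = (3, 2, 1, 0): 25 + 14 + 20 + 6 = 65
Optimal value attained by: σ = (2, 1, 0, 3).
Answer: det⊕(M) = 86; verdict: NONSINGULAR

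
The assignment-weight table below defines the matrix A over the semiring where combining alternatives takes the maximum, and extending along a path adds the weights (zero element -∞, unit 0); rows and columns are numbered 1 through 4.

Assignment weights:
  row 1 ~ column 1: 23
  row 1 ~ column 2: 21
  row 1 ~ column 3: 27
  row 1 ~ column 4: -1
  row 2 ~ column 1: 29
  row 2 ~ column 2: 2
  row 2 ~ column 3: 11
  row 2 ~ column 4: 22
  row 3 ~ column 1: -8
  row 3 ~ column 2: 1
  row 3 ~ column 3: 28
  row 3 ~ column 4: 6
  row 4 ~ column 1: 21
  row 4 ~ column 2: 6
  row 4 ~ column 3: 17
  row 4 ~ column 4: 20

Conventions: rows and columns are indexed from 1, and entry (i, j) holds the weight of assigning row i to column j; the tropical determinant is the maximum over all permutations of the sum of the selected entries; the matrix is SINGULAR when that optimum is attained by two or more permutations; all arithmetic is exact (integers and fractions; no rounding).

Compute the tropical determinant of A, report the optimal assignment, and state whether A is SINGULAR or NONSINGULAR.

σ = (1, 2, 3, 4): 23 + 2 + 28 + 20 = 73
σ = (1, 2, 4, 3): 23 + 2 + 6 + 17 = 48
σ = (1, 3, 2, 4): 23 + 11 + 1 + 20 = 55
σ = (1, 3, 4, 2): 23 + 11 + 6 + 6 = 46
σ = (1, 4, 2, 3): 23 + 22 + 1 + 17 = 63
σ = (1, 4, 3, 2): 23 + 22 + 28 + 6 = 79
σ = (2, 1, 3, 4): 21 + 29 + 28 + 20 = 98
σ = (2, 1, 4, 3): 21 + 29 + 6 + 17 = 73
σ = (2, 3, 1, 4): 21 + 11 + (-8) + 20 = 44
σ = (2, 3, 4, 1): 21 + 11 + 6 + 21 = 59
σ = (2, 4, 1, 3): 21 + 22 + (-8) + 17 = 52
σ = (2, 4, 3, 1): 21 + 22 + 28 + 21 = 92
σ = (3, 1, 2, 4): 27 + 29 + 1 + 20 = 77
σ = (3, 1, 4, 2): 27 + 29 + 6 + 6 = 68
σ = (3, 2, 1, 4): 27 + 2 + (-8) + 20 = 41
σ = (3, 2, 4, 1): 27 + 2 + 6 + 21 = 56
σ = (3, 4, 1, 2): 27 + 22 + (-8) + 6 = 47
σ = (3, 4, 2, 1): 27 + 22 + 1 + 21 = 71
σ = (4, 1, 2, 3): (-1) + 29 + 1 + 17 = 46
σ = (4, 1, 3, 2): (-1) + 29 + 28 + 6 = 62
σ = (4, 2, 1, 3): (-1) + 2 + (-8) + 17 = 10
σ = (4, 2, 3, 1): (-1) + 2 + 28 + 21 = 50
σ = (4, 3, 1, 2): (-1) + 11 + (-8) + 6 = 8
σ = (4, 3, 2, 1): (-1) + 11 + 1 + 21 = 32
Optimal value attained by: σ = (2, 1, 3, 4).
Answer: det⊕(A) = 98; verdict: NONSINGULAR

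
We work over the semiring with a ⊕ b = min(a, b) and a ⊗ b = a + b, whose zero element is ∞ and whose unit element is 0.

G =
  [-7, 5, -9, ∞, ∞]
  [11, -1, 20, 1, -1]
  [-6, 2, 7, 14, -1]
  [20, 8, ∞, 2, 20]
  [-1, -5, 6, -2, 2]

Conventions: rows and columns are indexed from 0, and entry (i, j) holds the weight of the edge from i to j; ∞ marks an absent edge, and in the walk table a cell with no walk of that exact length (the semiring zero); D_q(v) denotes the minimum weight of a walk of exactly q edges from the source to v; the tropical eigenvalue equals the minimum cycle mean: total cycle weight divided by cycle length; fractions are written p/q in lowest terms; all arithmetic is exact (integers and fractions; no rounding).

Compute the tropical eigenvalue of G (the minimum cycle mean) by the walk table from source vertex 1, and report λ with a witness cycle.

q=0: [∞, 0, ∞, ∞, ∞]
q=1: [11, -1, 20, 1, -1]
q=2: [-2, -6, 2, -3, -2]
q=3: [-9, -7, -11, -5, -7]
q=4: [-17, -12, -18, -9, -12]
q=5: [-24, -17, -26, -14, -19]
Optimal cycle mean attained by: cycle 0->2->0, total (-9) + (-6), length 2.
Answer: λ = -15/2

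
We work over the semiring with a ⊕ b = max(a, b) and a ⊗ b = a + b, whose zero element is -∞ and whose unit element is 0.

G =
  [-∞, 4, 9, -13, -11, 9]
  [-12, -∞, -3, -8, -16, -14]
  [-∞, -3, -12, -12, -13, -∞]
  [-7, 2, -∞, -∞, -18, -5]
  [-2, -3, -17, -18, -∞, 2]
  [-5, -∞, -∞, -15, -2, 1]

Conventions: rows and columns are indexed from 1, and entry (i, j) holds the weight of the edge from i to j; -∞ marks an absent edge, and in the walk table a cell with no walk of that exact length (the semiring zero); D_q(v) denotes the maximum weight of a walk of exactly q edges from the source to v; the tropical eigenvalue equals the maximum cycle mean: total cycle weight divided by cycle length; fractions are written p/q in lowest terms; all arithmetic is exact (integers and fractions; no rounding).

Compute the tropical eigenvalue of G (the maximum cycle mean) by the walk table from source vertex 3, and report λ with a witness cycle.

q=0: [-∞, -∞, 0, -∞, -∞, -∞]
q=1: [-∞, -3, -12, -12, -13, -∞]
q=2: [-15, -10, -6, -11, -19, -11]
q=3: [-16, -9, -6, -18, -13, -6]
q=4: [-11, -9, -7, -17, -8, -5]
q=5: [-10, -7, -2, -17, -7, -2]
q=6: [-7, -5, -1, -14, -4, -1]
Optimal cycle mean attained by: cycle 1->6->1, total 9 + (-5), length 2.
Answer: λ = 2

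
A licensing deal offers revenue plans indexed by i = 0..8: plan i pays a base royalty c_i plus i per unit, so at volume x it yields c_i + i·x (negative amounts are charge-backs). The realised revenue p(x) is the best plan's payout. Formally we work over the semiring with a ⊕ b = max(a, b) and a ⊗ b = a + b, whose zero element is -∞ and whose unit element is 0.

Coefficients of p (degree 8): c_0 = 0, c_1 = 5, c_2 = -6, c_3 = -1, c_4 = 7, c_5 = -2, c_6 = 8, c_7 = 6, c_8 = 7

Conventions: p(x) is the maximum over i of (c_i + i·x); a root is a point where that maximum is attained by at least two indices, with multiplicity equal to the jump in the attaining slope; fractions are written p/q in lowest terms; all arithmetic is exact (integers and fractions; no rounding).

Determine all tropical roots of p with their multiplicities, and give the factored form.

hull edge (i=0, c=0) to (i=1, c=5): slope 5, span 1
hull edge (i=1, c=5) to (i=4, c=7): slope 2/3, span 3
hull edge (i=4, c=7) to (i=6, c=8): slope 1/2, span 2
hull edge (i=6, c=8) to (i=8, c=7): slope -1/2, span 2
Factored form: p(x) = 7 ⊗ (x ⊕ (-5)) ⊗ (x ⊕ (-2/3)) ⊗ (x ⊕ (-2/3)) ⊗ (x ⊕ (-2/3)) ⊗ (x ⊕ (-1/2)) ⊗ (x ⊕ (-1/2)) ⊗ (x ⊕ 1/2) ⊗ (x ⊕ 1/2)
Answer: roots = -5 (mult 1), -2/3 (mult 3), -1/2 (mult 2), 1/2 (mult 2)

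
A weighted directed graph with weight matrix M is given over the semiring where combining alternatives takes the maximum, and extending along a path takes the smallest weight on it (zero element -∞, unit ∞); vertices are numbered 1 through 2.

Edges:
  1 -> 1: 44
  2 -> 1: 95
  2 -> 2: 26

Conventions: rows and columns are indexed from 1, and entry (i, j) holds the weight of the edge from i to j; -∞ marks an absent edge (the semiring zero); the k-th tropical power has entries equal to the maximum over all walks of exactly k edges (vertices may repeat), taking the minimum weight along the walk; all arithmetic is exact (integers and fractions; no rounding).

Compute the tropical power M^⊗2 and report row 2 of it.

M^⊗2:
  [44, -∞]
  [44, 26]
Answer: row 2 of M^⊗2 = [44, 26]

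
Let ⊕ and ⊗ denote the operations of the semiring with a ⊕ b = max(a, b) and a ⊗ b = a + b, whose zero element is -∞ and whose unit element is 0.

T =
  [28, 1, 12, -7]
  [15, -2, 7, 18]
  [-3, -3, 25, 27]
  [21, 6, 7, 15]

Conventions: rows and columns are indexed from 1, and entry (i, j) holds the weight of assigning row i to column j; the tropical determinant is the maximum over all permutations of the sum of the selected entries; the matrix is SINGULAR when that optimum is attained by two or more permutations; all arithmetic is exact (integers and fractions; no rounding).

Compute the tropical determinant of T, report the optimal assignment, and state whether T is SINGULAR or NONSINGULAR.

σ = (1, 2, 3, 4): 28 + (-2) + 25 + 15 = 66
σ = (1, 2, 4, 3): 28 + (-2) + 27 + 7 = 60
σ = (1, 3, 2, 4): 28 + 7 + (-3) + 15 = 47
σ = (1, 3, 4, 2): 28 + 7 + 27 + 6 = 68
σ = (1, 4, 2, 3): 28 + 18 + (-3) + 7 = 50
σ = (1, 4, 3, 2): 28 + 18 + 25 + 6 = 77
σ = (2, 1, 3, 4): 1 + 15 + 25 + 15 = 56
σ = (2, 1, 4, 3): 1 + 15 + 27 + 7 = 50
σ = (2, 3, 1, 4): 1 + 7 + (-3) + 15 = 20
σ = (2, 3, 4, 1): 1 + 7 + 27 + 21 = 56
σ = (2, 4, 1, 3): 1 + 18 + (-3) + 7 = 23
σ = (2, 4, 3, 1): 1 + 18 + 25 + 21 = 65
σ = (3, 1, 2, 4): 12 + 15 + (-3) + 15 = 39
σ = (3, 1, 4, 2): 12 + 15 + 27 + 6 = 60
σ = (3, 2, 1, 4): 12 + (-2) + (-3) + 15 = 22
σ = (3, 2, 4, 1): 12 + (-2) + 27 + 21 = 58
σ = (3, 4, 1, 2): 12 + 18 + (-3) + 6 = 33
σ = (3, 4, 2, 1): 12 + 18 + (-3) + 21 = 48
σ = (4, 1, 2, 3): (-7) + 15 + (-3) + 7 = 12
σ = (4, 1, 3, 2): (-7) + 15 + 25 + 6 = 39
σ = (4, 2, 1, 3): (-7) + (-2) + (-3) + 7 = -5
σ = (4, 2, 3, 1): (-7) + (-2) + 25 + 21 = 37
σ = (4, 3, 1, 2): (-7) + 7 + (-3) + 6 = 3
σ = (4, 3, 2, 1): (-7) + 7 + (-3) + 21 = 18
Optimal value attained by: σ = (1, 4, 3, 2).
Answer: det⊕(T) = 77; verdict: NONSINGULAR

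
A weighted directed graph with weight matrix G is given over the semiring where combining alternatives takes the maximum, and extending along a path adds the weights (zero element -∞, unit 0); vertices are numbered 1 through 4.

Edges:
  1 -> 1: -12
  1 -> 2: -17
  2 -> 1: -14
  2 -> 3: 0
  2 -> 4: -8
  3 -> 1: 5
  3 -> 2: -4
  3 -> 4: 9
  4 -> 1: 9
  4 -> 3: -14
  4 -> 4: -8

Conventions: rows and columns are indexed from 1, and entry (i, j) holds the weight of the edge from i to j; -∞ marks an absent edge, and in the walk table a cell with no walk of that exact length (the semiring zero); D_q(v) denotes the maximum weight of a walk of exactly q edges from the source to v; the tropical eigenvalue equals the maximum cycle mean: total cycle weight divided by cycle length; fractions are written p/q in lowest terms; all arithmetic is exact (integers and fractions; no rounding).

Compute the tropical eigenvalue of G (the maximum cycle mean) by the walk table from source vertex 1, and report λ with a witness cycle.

q=0: [0, -∞, -∞, -∞]
q=1: [-12, -17, -∞, -∞]
q=2: [-24, -29, -17, -25]
q=3: [-12, -21, -29, -8]
q=4: [1, -29, -21, -16]
Optimal cycle mean attained by: cycle 1->2->3->4->1, total (-17) + 0 + 9 + 9, length 4.
Answer: λ = 1/4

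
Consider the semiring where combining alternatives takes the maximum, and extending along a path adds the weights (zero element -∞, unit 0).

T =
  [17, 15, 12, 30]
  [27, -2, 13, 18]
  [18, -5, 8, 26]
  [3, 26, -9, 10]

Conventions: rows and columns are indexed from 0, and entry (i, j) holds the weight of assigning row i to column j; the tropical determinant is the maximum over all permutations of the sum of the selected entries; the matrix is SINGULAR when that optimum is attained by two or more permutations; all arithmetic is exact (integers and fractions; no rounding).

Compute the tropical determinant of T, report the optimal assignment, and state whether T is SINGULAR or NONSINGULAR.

σ = (0, 1, 2, 3): 17 + (-2) + 8 + 10 = 33
σ = (0, 1, 3, 2): 17 + (-2) + 26 + (-9) = 32
σ = (0, 2, 1, 3): 17 + 13 + (-5) + 10 = 35
σ = (0, 2, 3, 1): 17 + 13 + 26 + 26 = 82
σ = (0, 3, 1, 2): 17 + 18 + (-5) + (-9) = 21
σ = (0, 3, 2, 1): 17 + 18 + 8 + 26 = 69
σ = (1, 0, 2, 3): 15 + 27 + 8 + 10 = 60
σ = (1, 0, 3, 2): 15 + 27 + 26 + (-9) = 59
σ = (1, 2, 0, 3): 15 + 13 + 18 + 10 = 56
σ = (1, 2, 3, 0): 15 + 13 + 26 + 3 = 57
σ = (1, 3, 0, 2): 15 + 18 + 18 + (-9) = 42
σ = (1, 3, 2, 0): 15 + 18 + 8 + 3 = 44
σ = (2, 0, 1, 3): 12 + 27 + (-5) + 10 = 44
σ = (2, 0, 3, 1): 12 + 27 + 26 + 26 = 91
σ = (2, 1, 0, 3): 12 + (-2) + 18 + 10 = 38
σ = (2, 1, 3, 0): 12 + (-2) + 26 + 3 = 39
σ = (2, 3, 0, 1): 12 + 18 + 18 + 26 = 74
σ = (2, 3, 1, 0): 12 + 18 + (-5) + 3 = 28
σ = (3, 0, 1, 2): 30 + 27 + (-5) + (-9) = 43
σ = (3, 0, 2, 1): 30 + 27 + 8 + 26 = 91
σ = (3, 1, 0, 2): 30 + (-2) + 18 + (-9) = 37
σ = (3, 1, 2, 0): 30 + (-2) + 8 + 3 = 39
σ = (3, 2, 0, 1): 30 + 13 + 18 + 26 = 87
σ = (3, 2, 1, 0): 30 + 13 + (-5) + 3 = 41
Optimal value attained by: σ = (2, 0, 3, 1).
Answer: det⊕(T) = 91; verdict: SINGULAR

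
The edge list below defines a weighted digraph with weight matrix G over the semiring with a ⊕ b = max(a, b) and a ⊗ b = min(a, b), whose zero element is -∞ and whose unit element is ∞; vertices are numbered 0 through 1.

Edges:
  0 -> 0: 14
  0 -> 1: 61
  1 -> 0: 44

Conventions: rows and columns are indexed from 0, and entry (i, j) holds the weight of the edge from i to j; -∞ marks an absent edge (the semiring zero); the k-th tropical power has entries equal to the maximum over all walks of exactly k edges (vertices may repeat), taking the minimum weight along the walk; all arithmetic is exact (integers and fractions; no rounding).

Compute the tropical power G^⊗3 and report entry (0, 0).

G^⊗2:
  [44, 14]
  [14, 44]
G^⊗3:
  [14, 44]
  [44, 14]
Key observation: the optimum is the walk 0->0->1->0, with weight 14 min 61 min 44 = 14.
Optimal value attained by: walk 0->0->1->0.
Answer: (G^⊗3)[0][0] = 14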